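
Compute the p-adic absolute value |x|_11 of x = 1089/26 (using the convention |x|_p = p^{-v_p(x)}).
|1089/26|_11 = 1/121

Step 1 — compute v_11(x) by factoring powers of 11 out of the numerator and denominator: v_11(1089/26) = 2. Step 2 — apply |x|_p = p^{-v_p(x)} = 11^{-2} = 1/121.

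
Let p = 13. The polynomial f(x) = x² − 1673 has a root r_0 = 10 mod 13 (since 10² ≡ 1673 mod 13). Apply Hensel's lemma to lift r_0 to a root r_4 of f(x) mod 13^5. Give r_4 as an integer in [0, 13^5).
r_4 = 113682 (mod 371293)

Hensel's recurrence: r_{i+1} = r_i − f(r_i)·(f′(r_i))^{-1} mod 13^{i+2}, with f′(x) = 2x. Iterate:
  r_0 = 10 (mod 13)
  r_1 = 114 (mod 169)
  r_2 = 1635 (mod 2197)
  r_3 = 27999 (mod 28561)
  r_4 = 113682 (mod 371293)
Final: r_4 = 113682, and one checks f(r_4) ≡ 0 mod 13^5.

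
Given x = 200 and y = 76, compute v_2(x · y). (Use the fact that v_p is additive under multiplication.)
v_2(15200) = 5

v_p(x) = 3 (factor: 200 = 2^3 · 25); v_p(y) = 2 (factor: 76 = 2^2 · 19). Additivity: v_p(xy) = v_p(x) + v_p(y) = 3 + 2 = 5. (Direct check: xy = 15200 = 2^5 · (475).)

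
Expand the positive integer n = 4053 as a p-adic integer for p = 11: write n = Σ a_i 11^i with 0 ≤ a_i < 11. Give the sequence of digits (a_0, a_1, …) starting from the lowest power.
(a_0, a_1, …) = (5, 5, 0, 3)

Repeated division by 11 gives the digits low-to-high: 4053 = 5 + 5·11^1 + 3·11^3. Digit sequence: (5, 5, 0, 3).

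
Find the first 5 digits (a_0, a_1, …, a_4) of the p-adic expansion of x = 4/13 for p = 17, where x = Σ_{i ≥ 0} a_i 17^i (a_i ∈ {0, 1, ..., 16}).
(a_0, …, a_4) = (16, 3, 5, 1, 13)

v_17(4/13) = 0 (numerator and denominator both coprime to 17), so x ∈ ℤ_17^×. Compute digits iteratively via a_i = x_i mod 17, x_{i+1} = (x_i − a_i)/17, with x_0 = x:
  x_0 = 4/13;  a_0 = 16;  x_1 = (x_0 − 16)/17 = -12/13
  x_1 = -12/13;  a_1 = 3;  x_2 = (x_1 − 3)/17 = -3/13
  x_2 = -3/13;  a_2 = 5;  x_3 = (x_2 − 5)/17 = -4/13
  x_3 = -4/13;  a_3 = 1;  x_4 = (x_3 − 1)/17 = -1/13
  x_4 = -1/13;  a_4 = 13;  x_5 = (x_4 − 13)/17 = -10/13
Digits: (16, 3, 5, 1, 13).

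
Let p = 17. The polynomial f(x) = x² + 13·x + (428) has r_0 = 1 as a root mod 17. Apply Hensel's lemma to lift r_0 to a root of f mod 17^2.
r_1 = 222 (mod 289)

Hensel: r_{i+1} = r_i − f(r_i)·(f′(r_i))^{-1} mod 17^{i+2}, f′(x) = 2x + 13. Iterate:
  r_0 = 1 (mod 17)
  r_1 = 222 (mod 289)
Final: r = 222 satisfies f(r) ≡ 0 mod 17^2.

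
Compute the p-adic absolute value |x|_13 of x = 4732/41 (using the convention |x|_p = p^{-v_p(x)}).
|4732/41|_13 = 1/169

Step 1 — compute v_13(x) by factoring powers of 13 out of the numerator and denominator: v_13(4732/41) = 2. Step 2 — apply |x|_p = p^{-v_p(x)} = 13^{-2} = 1/169.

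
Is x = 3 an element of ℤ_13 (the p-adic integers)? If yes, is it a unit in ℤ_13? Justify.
x ∈ ℤ_13^× (unit); v_13(x) = 0

ℤ_13 = {x ∈ ℚ_13 : v_13(x) ≥ 0} and ℤ_13^× = {x ∈ ℤ_13 : v_13(x) = 0}. Here v_13(3) = v_13(num) − v_13(den) = 0; compare against these criteria.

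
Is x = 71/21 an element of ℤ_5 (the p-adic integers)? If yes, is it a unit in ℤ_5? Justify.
x ∈ ℤ_5^× (unit); v_5(x) = 0

ℤ_5 = {x ∈ ℚ_5 : v_5(x) ≥ 0} and ℤ_5^× = {x ∈ ℤ_5 : v_5(x) = 0}. Here v_5(71/21) = v_5(num) − v_5(den) = 0; compare against these criteria.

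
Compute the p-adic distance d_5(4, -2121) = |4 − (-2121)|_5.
d_5(4, -2121) = 1/125

Step 1 — x − y = 4 − (-2121) = 2125. Step 2 — v_5(2125) = 3 (factor: 2125 = (5^3 · 17); the sign does not affect v_p). Step 3 — |x − y|_5 = 5^{-3} = 1/125.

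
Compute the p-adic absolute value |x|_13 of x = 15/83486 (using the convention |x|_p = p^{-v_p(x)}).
|15/83486|_13 = 2197

Step 1 — compute v_13(x) by factoring powers of 13 out of the numerator and denominator: v_13(15/83486) = -3. Step 2 — apply |x|_p = p^{-v_p(x)} = 13^{3} = 2197.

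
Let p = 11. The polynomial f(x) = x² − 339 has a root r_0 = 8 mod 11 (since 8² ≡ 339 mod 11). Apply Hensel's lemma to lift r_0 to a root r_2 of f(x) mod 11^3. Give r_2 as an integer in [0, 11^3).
r_2 = 668 (mod 1331)

Hensel's recurrence: r_{i+1} = r_i − f(r_i)·(f′(r_i))^{-1} mod 11^{i+2}, with f′(x) = 2x. Iterate:
  r_0 = 8 (mod 11)
  r_1 = 63 (mod 121)
  r_2 = 668 (mod 1331)
Final: r_2 = 668, and one checks f(r_2) ≡ 0 mod 11^3.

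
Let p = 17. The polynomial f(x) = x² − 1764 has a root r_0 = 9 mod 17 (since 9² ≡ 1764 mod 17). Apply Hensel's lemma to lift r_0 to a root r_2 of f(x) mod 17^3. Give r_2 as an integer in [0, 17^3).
r_2 = 4871 (mod 4913)

Hensel's recurrence: r_{i+1} = r_i − f(r_i)·(f′(r_i))^{-1} mod 17^{i+2}, with f′(x) = 2x. Iterate:
  r_0 = 9 (mod 17)
  r_1 = 247 (mod 289)
  r_2 = 4871 (mod 4913)
Final: r_2 = 4871, and one checks f(r_2) ≡ 0 mod 17^3.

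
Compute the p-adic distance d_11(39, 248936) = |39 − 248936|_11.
d_11(39, 248936) = 1/14641

Step 1 — x − y = 39 − 248936 = -248897. Step 2 — v_11(-248897) = 4 (factor: -248897 = −(11^4 · 17); the sign does not affect v_p). Step 3 — |x − y|_11 = 11^{-4} = 1/14641.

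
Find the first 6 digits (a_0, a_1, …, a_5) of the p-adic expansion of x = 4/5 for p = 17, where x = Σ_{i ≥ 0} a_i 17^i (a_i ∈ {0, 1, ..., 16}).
(a_0, …, a_5) = (11, 13, 6, 3, 10, 13)

v_17(4/5) = 0 (numerator and denominator both coprime to 17), so x ∈ ℤ_17^×. Compute digits iteratively via a_i = x_i mod 17, x_{i+1} = (x_i − a_i)/17, with x_0 = x:
  x_0 = 4/5;  a_0 = 11;  x_1 = (x_0 − 11)/17 = -3/5
  x_1 = -3/5;  a_1 = 13;  x_2 = (x_1 − 13)/17 = -4/5
  x_2 = -4/5;  a_2 = 6;  x_3 = (x_2 − 6)/17 = -2/5
  x_3 = -2/5;  a_3 = 3;  x_4 = (x_3 − 3)/17 = -1/5
  x_4 = -1/5;  a_4 = 10;  x_5 = (x_4 − 10)/17 = -3/5
  x_5 = -3/5;  a_5 = 13;  x_6 = (x_5 − 13)/17 = -4/5
Digits: (11, 13, 6, 3, 10, 13).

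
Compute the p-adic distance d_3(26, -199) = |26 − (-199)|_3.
d_3(26, -199) = 1/9

Step 1 — x − y = 26 − (-199) = 225. Step 2 — v_3(225) = 2 (factor: 225 = (3^2 · 25); the sign does not affect v_p). Step 3 — |x − y|_3 = 3^{-2} = 1/9.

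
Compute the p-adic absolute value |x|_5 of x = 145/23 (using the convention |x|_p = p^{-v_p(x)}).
|145/23|_5 = 1/5

Step 1 — compute v_5(x) by factoring powers of 5 out of the numerator and denominator: v_5(145/23) = 1. Step 2 — apply |x|_p = p^{-v_p(x)} = 5^{-1} = 1/5.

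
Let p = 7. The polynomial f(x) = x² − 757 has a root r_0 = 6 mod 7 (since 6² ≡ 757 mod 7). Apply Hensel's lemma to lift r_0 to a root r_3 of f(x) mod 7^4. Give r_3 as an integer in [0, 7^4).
r_3 = 405 (mod 2401)

Hensel's recurrence: r_{i+1} = r_i − f(r_i)·(f′(r_i))^{-1} mod 7^{i+2}, with f′(x) = 2x. Iterate:
  r_0 = 6 (mod 7)
  r_1 = 13 (mod 49)
  r_2 = 62 (mod 343)
  r_3 = 405 (mod 2401)
Final: r_3 = 405, and one checks f(r_3) ≡ 0 mod 7^4.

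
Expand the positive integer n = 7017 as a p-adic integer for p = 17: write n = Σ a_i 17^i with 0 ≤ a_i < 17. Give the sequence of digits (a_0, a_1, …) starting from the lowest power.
(a_0, a_1, …) = (13, 4, 7, 1)

Repeated division by 17 gives the digits low-to-high: 7017 = 13 + 4·17^1 + 7·17^2 + 1·17^3. Digit sequence: (13, 4, 7, 1).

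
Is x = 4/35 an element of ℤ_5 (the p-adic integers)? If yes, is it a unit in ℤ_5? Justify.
x ∉ ℤ_5 (v_5(x) = -1 < 0)

ℤ_5 = {x ∈ ℚ_5 : v_5(x) ≥ 0} and ℤ_5^× = {x ∈ ℤ_5 : v_5(x) = 0}. Here v_5(4/35) = v_5(num) − v_5(den) = -1; compare against these criteria.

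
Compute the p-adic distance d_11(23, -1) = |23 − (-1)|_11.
d_11(23, -1) = 1

Step 1 — x − y = 23 − (-1) = 24. Step 2 — v_11(24) = 0 (factor: 24 = (11^0 · 24); the sign does not affect v_p). Step 3 — |x − y|_11 = 11^{0} = 1.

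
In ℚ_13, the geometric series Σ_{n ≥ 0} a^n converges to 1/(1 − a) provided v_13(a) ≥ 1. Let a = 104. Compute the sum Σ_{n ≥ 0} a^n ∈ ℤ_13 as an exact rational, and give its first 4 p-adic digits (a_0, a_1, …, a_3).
Σ a^n = 1/(1 − a) = -1/103;  first 4 digits = (1, 8, 12, 9)

v_13(a) = 1 ≥ 1, so the series converges in ℤ_13 to 1/(1 − a) = 1/(1 − 104) = -1/103. Expand this rational in ℤ_13: compute digits iteratively via d_i = x_i mod 13, x_{i+1} = (x_i − d_i)/13. The first 4 digits are (1, 8, 12, 9).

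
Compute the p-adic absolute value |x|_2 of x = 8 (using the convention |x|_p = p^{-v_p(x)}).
|8|_2 = 1/8

Step 1 — compute v_2(x) by factoring powers of 2 out of the numerator and denominator: v_2(8) = 3. Step 2 — apply |x|_p = p^{-v_p(x)} = 2^{-3} = 1/8.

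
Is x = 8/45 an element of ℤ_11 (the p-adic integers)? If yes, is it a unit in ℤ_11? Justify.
x ∈ ℤ_11^× (unit); v_11(x) = 0

ℤ_11 = {x ∈ ℚ_11 : v_11(x) ≥ 0} and ℤ_11^× = {x ∈ ℤ_11 : v_11(x) = 0}. Here v_11(8/45) = v_11(num) − v_11(den) = 0; compare against these criteria.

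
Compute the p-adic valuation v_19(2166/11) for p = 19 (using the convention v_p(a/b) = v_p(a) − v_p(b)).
v_19(2166/11) = 2

Factor powers of 19 from the numerator and denominator of the reduced fraction: 2166 = 19^2 · 6 and 11 = 19^0 · 11. Apply v_p(a/b) = v_p(a) − v_p(b): v_19(2166/11) = 2 − 0 = 2.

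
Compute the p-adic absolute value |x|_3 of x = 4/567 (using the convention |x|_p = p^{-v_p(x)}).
|4/567|_3 = 81

Step 1 — compute v_3(x) by factoring powers of 3 out of the numerator and denominator: v_3(4/567) = -4. Step 2 — apply |x|_p = p^{-v_p(x)} = 3^{4} = 81.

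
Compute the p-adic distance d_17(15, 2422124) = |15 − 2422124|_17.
d_17(15, 2422124) = 1/83521

Step 1 — x − y = 15 − 2422124 = -2422109. Step 2 — v_17(-2422109) = 4 (factor: -2422109 = −(17^4 · 29); the sign does not affect v_p). Step 3 — |x − y|_17 = 17^{-4} = 1/83521.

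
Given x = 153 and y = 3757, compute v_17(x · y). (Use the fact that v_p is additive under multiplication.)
v_17(574821) = 3

v_p(x) = 1 (factor: 153 = 17^1 · 9); v_p(y) = 2 (factor: 3757 = 17^2 · 13). Additivity: v_p(xy) = v_p(x) + v_p(y) = 1 + 2 = 3. (Direct check: xy = 574821 = 17^3 · (117).)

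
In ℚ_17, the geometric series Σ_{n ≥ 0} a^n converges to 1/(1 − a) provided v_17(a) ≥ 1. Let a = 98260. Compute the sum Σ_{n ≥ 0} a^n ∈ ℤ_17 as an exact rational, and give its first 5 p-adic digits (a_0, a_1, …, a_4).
Σ a^n = 1/(1 − a) = -1/98259;  first 5 digits = (1, 0, 0, 3, 1)

v_17(a) = 3 ≥ 1, so the series converges in ℤ_17 to 1/(1 − a) = 1/(1 − 98260) = -1/98259. Expand this rational in ℤ_17: compute digits iteratively via d_i = x_i mod 17, x_{i+1} = (x_i − d_i)/17. The first 5 digits are (1, 0, 0, 3, 1).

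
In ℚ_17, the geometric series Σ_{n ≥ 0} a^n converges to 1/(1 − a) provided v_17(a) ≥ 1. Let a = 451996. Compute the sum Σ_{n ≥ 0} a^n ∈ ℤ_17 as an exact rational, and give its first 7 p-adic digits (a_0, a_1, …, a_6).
Σ a^n = 1/(1 − a) = -1/451995;  first 7 digits = (1, 0, 0, 7, 5, 0, 15)

v_17(a) = 3 ≥ 1, so the series converges in ℤ_17 to 1/(1 − a) = 1/(1 − 451996) = -1/451995. Expand this rational in ℤ_17: compute digits iteratively via d_i = x_i mod 17, x_{i+1} = (x_i − d_i)/17. The first 7 digits are (1, 0, 0, 7, 5, 0, 15).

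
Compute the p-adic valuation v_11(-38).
v_11(-38) = 0

v_11(n) is the largest exponent k such that 11^k divides n. Factor out: -38 = -11^0 · 38. (Sign doesn't affect v_p.) So v_11(-38) = 0.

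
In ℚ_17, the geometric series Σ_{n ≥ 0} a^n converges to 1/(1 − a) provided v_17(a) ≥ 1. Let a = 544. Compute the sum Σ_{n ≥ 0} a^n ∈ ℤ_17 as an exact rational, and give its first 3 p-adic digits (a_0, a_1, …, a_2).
Σ a^n = 1/(1 − a) = -1/543;  first 3 digits = (1, 15, 5)

v_17(a) = 1 ≥ 1, so the series converges in ℤ_17 to 1/(1 − a) = 1/(1 − 544) = -1/543. Expand this rational in ℤ_17: compute digits iteratively via d_i = x_i mod 17, x_{i+1} = (x_i − d_i)/17. The first 3 digits are (1, 15, 5).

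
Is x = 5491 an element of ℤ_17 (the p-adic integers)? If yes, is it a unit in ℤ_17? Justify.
x ∈ ℤ_17 but not a unit; v_17(x) = 2 > 0

ℤ_17 = {x ∈ ℚ_17 : v_17(x) ≥ 0} and ℤ_17^× = {x ∈ ℤ_17 : v_17(x) = 0}. Here v_17(5491) = v_17(num) − v_17(den) = 2; compare against these criteria.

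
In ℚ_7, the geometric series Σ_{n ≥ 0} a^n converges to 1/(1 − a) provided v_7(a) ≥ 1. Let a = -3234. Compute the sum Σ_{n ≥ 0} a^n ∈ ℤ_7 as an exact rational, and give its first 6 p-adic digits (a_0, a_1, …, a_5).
Σ a^n = 1/(1 − a) = 1/3235;  first 6 digits = (1, 0, 4, 4, 0, 6)

v_7(a) = 2 ≥ 1, so the series converges in ℤ_7 to 1/(1 − a) = 1/(1 − (-3234)) = 1/3235. Expand this rational in ℤ_7: compute digits iteratively via d_i = x_i mod 7, x_{i+1} = (x_i − d_i)/7. The first 6 digits are (1, 0, 4, 4, 0, 6).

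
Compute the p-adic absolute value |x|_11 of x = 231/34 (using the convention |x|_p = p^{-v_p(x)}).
|231/34|_11 = 1/11

Step 1 — compute v_11(x) by factoring powers of 11 out of the numerator and denominator: v_11(231/34) = 1. Step 2 — apply |x|_p = p^{-v_p(x)} = 11^{-1} = 1/11.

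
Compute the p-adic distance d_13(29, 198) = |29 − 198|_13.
d_13(29, 198) = 1/169

Step 1 — x − y = 29 − 198 = -169. Step 2 — v_13(-169) = 2 (factor: -169 = −(13^2 · 1); the sign does not affect v_p). Step 3 — |x − y|_13 = 13^{-2} = 1/169.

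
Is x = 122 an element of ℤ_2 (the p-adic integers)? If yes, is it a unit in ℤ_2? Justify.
x ∈ ℤ_2 but not a unit; v_2(x) = 1 > 0

ℤ_2 = {x ∈ ℚ_2 : v_2(x) ≥ 0} and ℤ_2^× = {x ∈ ℤ_2 : v_2(x) = 0}. Here v_2(122) = v_2(num) − v_2(den) = 1; compare against these criteria.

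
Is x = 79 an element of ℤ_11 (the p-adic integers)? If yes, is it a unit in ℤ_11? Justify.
x ∈ ℤ_11^× (unit); v_11(x) = 0

ℤ_11 = {x ∈ ℚ_11 : v_11(x) ≥ 0} and ℤ_11^× = {x ∈ ℤ_11 : v_11(x) = 0}. Here v_11(79) = v_11(num) − v_11(den) = 0; compare against these criteria.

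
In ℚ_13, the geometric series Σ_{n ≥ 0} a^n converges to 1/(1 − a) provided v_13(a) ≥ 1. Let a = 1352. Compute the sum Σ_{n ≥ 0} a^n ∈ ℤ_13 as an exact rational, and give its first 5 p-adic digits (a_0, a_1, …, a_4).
Σ a^n = 1/(1 − a) = -1/1351;  first 5 digits = (1, 0, 8, 0, 12)

v_13(a) = 2 ≥ 1, so the series converges in ℤ_13 to 1/(1 − a) = 1/(1 − 1352) = -1/1351. Expand this rational in ℤ_13: compute digits iteratively via d_i = x_i mod 13, x_{i+1} = (x_i − d_i)/13. The first 5 digits are (1, 0, 8, 0, 12).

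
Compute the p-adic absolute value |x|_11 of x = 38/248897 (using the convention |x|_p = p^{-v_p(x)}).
|38/248897|_11 = 14641

Step 1 — compute v_11(x) by factoring powers of 11 out of the numerator and denominator: v_11(38/248897) = -4. Step 2 — apply |x|_p = p^{-v_p(x)} = 11^{4} = 14641.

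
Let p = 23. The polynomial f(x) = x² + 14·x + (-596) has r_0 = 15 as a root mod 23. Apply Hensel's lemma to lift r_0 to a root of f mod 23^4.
r_3 = 148848 (mod 279841)

Hensel: r_{i+1} = r_i − f(r_i)·(f′(r_i))^{-1} mod 23^{i+2}, f′(x) = 2x + 14. Iterate:
  r_0 = 15 (mod 23)
  r_1 = 199 (mod 529)
  r_2 = 2844 (mod 12167)
  r_3 = 148848 (mod 279841)
Final: r = 148848 satisfies f(r) ≡ 0 mod 23^4.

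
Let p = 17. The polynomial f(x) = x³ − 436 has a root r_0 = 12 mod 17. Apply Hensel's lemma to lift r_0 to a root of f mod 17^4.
r_3 = 16383 (mod 83521)

Hensel: r_{i+1} = r_i − f(r_i)/f′(r_i) mod 17^{i+2}, where f′(x) = 3x². Iterate:
  r_0 = 12 (mod 17)
  r_1 = 199 (mod 289)
  r_2 = 1644 (mod 4913)
  r_3 = 16383 (mod 83521)
Final: r = 16383 with f(r) ≡ 0 mod 17^4.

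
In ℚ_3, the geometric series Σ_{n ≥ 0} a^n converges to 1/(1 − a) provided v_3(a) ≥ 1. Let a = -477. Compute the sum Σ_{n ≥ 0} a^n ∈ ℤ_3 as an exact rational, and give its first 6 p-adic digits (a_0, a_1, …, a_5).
Σ a^n = 1/(1 − a) = 1/478;  first 6 digits = (1, 0, 1, 0, 1, 1)

v_3(a) = 2 ≥ 1, so the series converges in ℤ_3 to 1/(1 − a) = 1/(1 − (-477)) = 1/478. Expand this rational in ℤ_3: compute digits iteratively via d_i = x_i mod 3, x_{i+1} = (x_i − d_i)/3. The first 6 digits are (1, 0, 1, 0, 1, 1).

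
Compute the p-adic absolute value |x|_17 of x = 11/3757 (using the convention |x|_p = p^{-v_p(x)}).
|11/3757|_17 = 289

Step 1 — compute v_17(x) by factoring powers of 17 out of the numerator and denominator: v_17(11/3757) = -2. Step 2 — apply |x|_p = p^{-v_p(x)} = 17^{2} = 289.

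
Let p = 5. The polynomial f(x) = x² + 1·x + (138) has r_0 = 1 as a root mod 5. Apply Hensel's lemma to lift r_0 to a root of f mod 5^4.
r_3 = 196 (mod 625)

Hensel: r_{i+1} = r_i − f(r_i)·(f′(r_i))^{-1} mod 5^{i+2}, f′(x) = 2x + 1. Iterate:
  r_0 = 1 (mod 5)
  r_1 = 21 (mod 25)
  r_2 = 71 (mod 125)
  r_3 = 196 (mod 625)
Final: r = 196 satisfies f(r) ≡ 0 mod 5^4.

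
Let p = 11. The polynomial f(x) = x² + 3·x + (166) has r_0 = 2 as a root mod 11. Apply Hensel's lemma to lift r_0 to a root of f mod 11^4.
r_3 = 4644 (mod 14641)

Hensel: r_{i+1} = r_i − f(r_i)·(f′(r_i))^{-1} mod 11^{i+2}, f′(x) = 2x + 3. Iterate:
  r_0 = 2 (mod 11)
  r_1 = 46 (mod 121)
  r_2 = 651 (mod 1331)
  r_3 = 4644 (mod 14641)
Final: r = 4644 satisfies f(r) ≡ 0 mod 11^4.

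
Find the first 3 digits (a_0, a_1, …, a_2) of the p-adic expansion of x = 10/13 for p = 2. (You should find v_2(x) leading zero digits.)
(a_0, …, a_2) = (0, 1, 0)

v_2(10/13) = 1, so a_0 = ... = a_0 = 0. Factor out: x = 2^1 · u with u = 5/13 a unit in ℤ_2. Expand u iteratively via a_{v+i} = u_i mod 2, u_{i+1} = (u_i − a_{v+i})/2:
  u_0 = 5/13;  a_1 = 1;  u_1 = (u_0 − 1)/2 = -4/13
  u_1 = -4/13;  a_2 = 0;  u_2 = (u_1 − 0)/2 = -2/13
Digits: (0, 1, 0).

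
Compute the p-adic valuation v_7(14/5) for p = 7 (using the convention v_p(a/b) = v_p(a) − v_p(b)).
v_7(14/5) = 1

Factor powers of 7 from the numerator and denominator of the reduced fraction: 14 = 7^1 · 2 and 5 = 7^0 · 5. Apply v_p(a/b) = v_p(a) − v_p(b): v_7(14/5) = 1 − 0 = 1.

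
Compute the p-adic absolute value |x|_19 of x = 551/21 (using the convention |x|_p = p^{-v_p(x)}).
|551/21|_19 = 1/19

Step 1 — compute v_19(x) by factoring powers of 19 out of the numerator and denominator: v_19(551/21) = 1. Step 2 — apply |x|_p = p^{-v_p(x)} = 19^{-1} = 1/19.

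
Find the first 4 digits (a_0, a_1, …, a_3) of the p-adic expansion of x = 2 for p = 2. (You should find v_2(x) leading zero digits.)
(a_0, …, a_3) = (0, 1, 0, 0)

v_2(2) = 1, so a_0 = ... = a_0 = 0. Factor out: x = 2^1 · u with u = 1 a unit in ℤ_2. Expand u iteratively via a_{v+i} = u_i mod 2, u_{i+1} = (u_i − a_{v+i})/2:
  u_0 = 1;  a_1 = 1;  u_1 = (u_0 − 1)/2 = 0
  u_1 = 0;  a_2 = 0;  u_2 = (u_1 − 0)/2 = 0
  u_2 = 0;  a_3 = 0;  u_3 = (u_2 − 0)/2 = 0
Digits: (0, 1, 0, 0).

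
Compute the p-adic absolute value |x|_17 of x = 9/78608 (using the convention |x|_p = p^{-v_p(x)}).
|9/78608|_17 = 4913

Step 1 — compute v_17(x) by factoring powers of 17 out of the numerator and denominator: v_17(9/78608) = -3. Step 2 — apply |x|_p = p^{-v_p(x)} = 17^{3} = 4913.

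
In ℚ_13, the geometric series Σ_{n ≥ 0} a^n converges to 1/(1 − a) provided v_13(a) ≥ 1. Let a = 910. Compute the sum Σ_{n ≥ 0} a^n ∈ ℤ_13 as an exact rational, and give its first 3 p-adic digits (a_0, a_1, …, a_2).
Σ a^n = 1/(1 − a) = -1/909;  first 3 digits = (1, 5, 4)

v_13(a) = 1 ≥ 1, so the series converges in ℤ_13 to 1/(1 − a) = 1/(1 − 910) = -1/909. Expand this rational in ℤ_13: compute digits iteratively via d_i = x_i mod 13, x_{i+1} = (x_i − d_i)/13. The first 3 digits are (1, 5, 4).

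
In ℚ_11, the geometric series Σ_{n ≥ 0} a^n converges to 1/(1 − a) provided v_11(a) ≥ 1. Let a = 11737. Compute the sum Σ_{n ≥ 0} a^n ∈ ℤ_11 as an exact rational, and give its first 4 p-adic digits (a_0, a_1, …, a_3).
Σ a^n = 1/(1 − a) = -1/11736;  first 4 digits = (1, 0, 9, 8)

v_11(a) = 2 ≥ 1, so the series converges in ℤ_11 to 1/(1 − a) = 1/(1 − 11737) = -1/11736. Expand this rational in ℤ_11: compute digits iteratively via d_i = x_i mod 11, x_{i+1} = (x_i − d_i)/11. The first 4 digits are (1, 0, 9, 8).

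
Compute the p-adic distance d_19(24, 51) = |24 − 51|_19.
d_19(24, 51) = 1

Step 1 — x − y = 24 − 51 = -27. Step 2 — v_19(-27) = 0 (factor: -27 = −(19^0 · 27); the sign does not affect v_p). Step 3 — |x − y|_19 = 19^{0} = 1.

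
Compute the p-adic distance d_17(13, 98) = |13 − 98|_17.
d_17(13, 98) = 1/17

Step 1 — x − y = 13 − 98 = -85. Step 2 — v_17(-85) = 1 (factor: -85 = −(17^1 · 5); the sign does not affect v_p). Step 3 — |x − y|_17 = 17^{-1} = 1/17.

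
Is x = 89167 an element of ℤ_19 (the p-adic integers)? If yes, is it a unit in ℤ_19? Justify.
x ∈ ℤ_19 but not a unit; v_19(x) = 3 > 0

ℤ_19 = {x ∈ ℚ_19 : v_19(x) ≥ 0} and ℤ_19^× = {x ∈ ℤ_19 : v_19(x) = 0}. Here v_19(89167) = v_19(num) − v_19(den) = 3; compare against these criteria.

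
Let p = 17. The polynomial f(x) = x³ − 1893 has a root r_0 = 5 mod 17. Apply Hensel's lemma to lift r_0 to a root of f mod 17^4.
r_3 = 37745 (mod 83521)

Hensel: r_{i+1} = r_i − f(r_i)/f′(r_i) mod 17^{i+2}, where f′(x) = 3x². Iterate:
  r_0 = 5 (mod 17)
  r_1 = 175 (mod 289)
  r_2 = 3354 (mod 4913)
  r_3 = 37745 (mod 83521)
Final: r = 37745 with f(r) ≡ 0 mod 17^4.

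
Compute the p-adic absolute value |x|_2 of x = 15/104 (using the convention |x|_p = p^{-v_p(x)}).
|15/104|_2 = 8

Step 1 — compute v_2(x) by factoring powers of 2 out of the numerator and denominator: v_2(15/104) = -3. Step 2 — apply |x|_p = p^{-v_p(x)} = 2^{3} = 8.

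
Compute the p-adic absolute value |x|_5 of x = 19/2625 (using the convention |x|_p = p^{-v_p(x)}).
|19/2625|_5 = 125

Step 1 — compute v_5(x) by factoring powers of 5 out of the numerator and denominator: v_5(19/2625) = -3. Step 2 — apply |x|_p = p^{-v_p(x)} = 5^{3} = 125.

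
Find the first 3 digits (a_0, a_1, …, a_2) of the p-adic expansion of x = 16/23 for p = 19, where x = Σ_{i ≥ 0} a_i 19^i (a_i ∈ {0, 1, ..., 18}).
(a_0, …, a_2) = (4, 18, 4)

v_19(16/23) = 0 (numerator and denominator both coprime to 19), so x ∈ ℤ_19^×. Compute digits iteratively via a_i = x_i mod 19, x_{i+1} = (x_i − a_i)/19, with x_0 = x:
  x_0 = 16/23;  a_0 = 4;  x_1 = (x_0 − 4)/19 = -4/23
  x_1 = -4/23;  a_1 = 18;  x_2 = (x_1 − 18)/19 = -22/23
  x_2 = -22/23;  a_2 = 4;  x_3 = (x_2 − 4)/19 = -6/23
Digits: (4, 18, 4).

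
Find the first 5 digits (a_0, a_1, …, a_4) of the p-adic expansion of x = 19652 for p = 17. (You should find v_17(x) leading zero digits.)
(a_0, …, a_4) = (0, 0, 0, 4, 0)

v_17(19652) = 3, so a_0 = ... = a_2 = 0. Factor out: x = 17^3 · u with u = 4 a unit in ℤ_17. Expand u iteratively via a_{v+i} = u_i mod 17, u_{i+1} = (u_i − a_{v+i})/17:
  u_0 = 4;  a_3 = 4;  u_1 = (u_0 − 4)/17 = 0
  u_1 = 0;  a_4 = 0;  u_2 = (u_1 − 0)/17 = 0
Digits: (0, 0, 0, 4, 0).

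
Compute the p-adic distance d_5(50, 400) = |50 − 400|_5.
d_5(50, 400) = 1/25

Step 1 — x − y = 50 − 400 = -350. Step 2 — v_5(-350) = 2 (factor: -350 = −(5^2 · 14); the sign does not affect v_p). Step 3 — |x − y|_5 = 5^{-2} = 1/25.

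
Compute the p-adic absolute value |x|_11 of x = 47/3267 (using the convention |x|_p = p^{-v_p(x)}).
|47/3267|_11 = 121

Step 1 — compute v_11(x) by factoring powers of 11 out of the numerator and denominator: v_11(47/3267) = -2. Step 2 — apply |x|_p = p^{-v_p(x)} = 11^{2} = 121.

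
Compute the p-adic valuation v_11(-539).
v_11(-539) = 1

v_11(n) is the largest exponent k such that 11^k divides n. Factor out: -539 = -11^1 · 49. (Sign doesn't affect v_p.) So v_11(-539) = 1.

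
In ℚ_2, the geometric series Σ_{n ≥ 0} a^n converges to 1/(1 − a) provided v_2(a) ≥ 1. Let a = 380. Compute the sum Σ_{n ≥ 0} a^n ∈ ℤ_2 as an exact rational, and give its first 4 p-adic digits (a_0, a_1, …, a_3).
Σ a^n = 1/(1 − a) = -1/379;  first 4 digits = (1, 0, 1, 1)

v_2(a) = 2 ≥ 1, so the series converges in ℤ_2 to 1/(1 − a) = 1/(1 − 380) = -1/379. Expand this rational in ℤ_2: compute digits iteratively via d_i = x_i mod 2, x_{i+1} = (x_i − d_i)/2. The first 4 digits are (1, 0, 1, 1).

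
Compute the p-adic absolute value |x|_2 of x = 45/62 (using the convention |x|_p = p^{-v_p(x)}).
|45/62|_2 = 2

Step 1 — compute v_2(x) by factoring powers of 2 out of the numerator and denominator: v_2(45/62) = -1. Step 2 — apply |x|_p = p^{-v_p(x)} = 2^{1} = 2.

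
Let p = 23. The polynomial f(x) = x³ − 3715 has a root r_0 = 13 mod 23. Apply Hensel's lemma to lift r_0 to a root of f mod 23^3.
r_2 = 8937 (mod 12167)

Hensel: r_{i+1} = r_i − f(r_i)/f′(r_i) mod 23^{i+2}, where f′(x) = 3x². Iterate:
  r_0 = 13 (mod 23)
  r_1 = 473 (mod 529)
  r_2 = 8937 (mod 12167)
Final: r = 8937 with f(r) ≡ 0 mod 23^3.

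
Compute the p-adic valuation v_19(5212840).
v_19(5212840) = 4

v_19(n) is the largest exponent k such that 19^k divides n. Factor out: 5212840 = 19^4 · 40. (Sign doesn't affect v_p.) So v_19(5212840) = 4.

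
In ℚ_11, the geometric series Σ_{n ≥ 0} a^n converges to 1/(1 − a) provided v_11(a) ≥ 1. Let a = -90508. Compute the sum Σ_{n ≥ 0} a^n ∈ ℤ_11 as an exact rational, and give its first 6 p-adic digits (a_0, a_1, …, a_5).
Σ a^n = 1/(1 − a) = 1/90509;  first 6 digits = (1, 0, 0, 9, 4, 10)

v_11(a) = 3 ≥ 1, so the series converges in ℤ_11 to 1/(1 − a) = 1/(1 − (-90508)) = 1/90509. Expand this rational in ℤ_11: compute digits iteratively via d_i = x_i mod 11, x_{i+1} = (x_i − d_i)/11. The first 6 digits are (1, 0, 0, 9, 4, 10).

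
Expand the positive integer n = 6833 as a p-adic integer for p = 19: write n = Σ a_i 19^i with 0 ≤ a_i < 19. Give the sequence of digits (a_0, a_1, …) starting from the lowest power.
(a_0, a_1, …) = (12, 17, 18)

Repeated division by 19 gives the digits low-to-high: 6833 = 12 + 17·19^1 + 18·19^2. Digit sequence: (12, 17, 18).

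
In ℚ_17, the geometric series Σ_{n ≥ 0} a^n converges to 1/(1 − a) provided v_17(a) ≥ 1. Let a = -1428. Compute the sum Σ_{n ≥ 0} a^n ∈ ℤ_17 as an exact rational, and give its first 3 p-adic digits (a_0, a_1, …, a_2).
Σ a^n = 1/(1 − a) = 1/1429;  first 3 digits = (1, 1, 13)

v_17(a) = 1 ≥ 1, so the series converges in ℤ_17 to 1/(1 − a) = 1/(1 − (-1428)) = 1/1429. Expand this rational in ℤ_17: compute digits iteratively via d_i = x_i mod 17, x_{i+1} = (x_i − d_i)/17. The first 3 digits are (1, 1, 13).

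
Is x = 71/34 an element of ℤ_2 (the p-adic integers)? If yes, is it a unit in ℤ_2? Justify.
x ∉ ℤ_2 (v_2(x) = -1 < 0)

ℤ_2 = {x ∈ ℚ_2 : v_2(x) ≥ 0} and ℤ_2^× = {x ∈ ℤ_2 : v_2(x) = 0}. Here v_2(71/34) = v_2(num) − v_2(den) = -1; compare against these criteria.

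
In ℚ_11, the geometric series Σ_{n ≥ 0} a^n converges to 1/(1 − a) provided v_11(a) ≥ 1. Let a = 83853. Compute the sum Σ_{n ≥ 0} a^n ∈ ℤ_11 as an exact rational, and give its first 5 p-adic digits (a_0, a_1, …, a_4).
Σ a^n = 1/(1 − a) = -1/83852;  first 5 digits = (1, 0, 0, 8, 5)

v_11(a) = 3 ≥ 1, so the series converges in ℤ_11 to 1/(1 − a) = 1/(1 − 83853) = -1/83852. Expand this rational in ℤ_11: compute digits iteratively via d_i = x_i mod 11, x_{i+1} = (x_i − d_i)/11. The first 5 digits are (1, 0, 0, 8, 5).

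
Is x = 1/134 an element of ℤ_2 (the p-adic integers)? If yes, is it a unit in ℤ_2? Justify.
x ∉ ℤ_2 (v_2(x) = -1 < 0)

ℤ_2 = {x ∈ ℚ_2 : v_2(x) ≥ 0} and ℤ_2^× = {x ∈ ℤ_2 : v_2(x) = 0}. Here v_2(1/134) = v_2(num) − v_2(den) = -1; compare against these criteria.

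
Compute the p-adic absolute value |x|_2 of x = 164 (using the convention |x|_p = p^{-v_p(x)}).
|164|_2 = 1/4

Step 1 — compute v_2(x) by factoring powers of 2 out of the numerator and denominator: v_2(164) = 2. Step 2 — apply |x|_p = p^{-v_p(x)} = 2^{-2} = 1/4.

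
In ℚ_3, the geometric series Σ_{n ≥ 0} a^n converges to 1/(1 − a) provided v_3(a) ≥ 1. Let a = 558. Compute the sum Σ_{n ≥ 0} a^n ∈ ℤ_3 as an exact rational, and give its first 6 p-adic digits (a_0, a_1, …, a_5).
Σ a^n = 1/(1 − a) = -1/557;  first 6 digits = (1, 0, 2, 2, 1, 2)

v_3(a) = 2 ≥ 1, so the series converges in ℤ_3 to 1/(1 − a) = 1/(1 − 558) = -1/557. Expand this rational in ℤ_3: compute digits iteratively via d_i = x_i mod 3, x_{i+1} = (x_i − d_i)/3. The first 6 digits are (1, 0, 2, 2, 1, 2).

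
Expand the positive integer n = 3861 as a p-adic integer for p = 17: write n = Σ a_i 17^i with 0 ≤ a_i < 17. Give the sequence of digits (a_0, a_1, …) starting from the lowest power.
(a_0, a_1, …) = (2, 6, 13)

Repeated division by 17 gives the digits low-to-high: 3861 = 2 + 6·17^1 + 13·17^2. Digit sequence: (2, 6, 13).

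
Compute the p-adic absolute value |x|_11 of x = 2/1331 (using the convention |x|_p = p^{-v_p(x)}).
|2/1331|_11 = 1331

Step 1 — compute v_11(x) by factoring powers of 11 out of the numerator and denominator: v_11(2/1331) = -3. Step 2 — apply |x|_p = p^{-v_p(x)} = 11^{3} = 1331.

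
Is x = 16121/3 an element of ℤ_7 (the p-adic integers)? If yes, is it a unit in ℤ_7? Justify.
x ∈ ℤ_7 but not a unit; v_7(x) = 3 > 0

ℤ_7 = {x ∈ ℚ_7 : v_7(x) ≥ 0} and ℤ_7^× = {x ∈ ℤ_7 : v_7(x) = 0}. Here v_7(16121/3) = v_7(num) − v_7(den) = 3; compare against these criteria.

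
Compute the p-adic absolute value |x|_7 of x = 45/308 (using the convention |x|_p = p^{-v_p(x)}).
|45/308|_7 = 7

Step 1 — compute v_7(x) by factoring powers of 7 out of the numerator and denominator: v_7(45/308) = -1. Step 2 — apply |x|_p = p^{-v_p(x)} = 7^{1} = 7.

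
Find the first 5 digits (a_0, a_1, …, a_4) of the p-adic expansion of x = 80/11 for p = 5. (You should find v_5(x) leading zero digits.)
(a_0, …, a_4) = (0, 1, 1, 3, 3)

v_5(80/11) = 1, so a_0 = ... = a_0 = 0. Factor out: x = 5^1 · u with u = 16/11 a unit in ℤ_5. Expand u iteratively via a_{v+i} = u_i mod 5, u_{i+1} = (u_i − a_{v+i})/5:
  u_0 = 16/11;  a_1 = 1;  u_1 = (u_0 − 1)/5 = 1/11
  u_1 = 1/11;  a_2 = 1;  u_2 = (u_1 − 1)/5 = -2/11
  u_2 = -2/11;  a_3 = 3;  u_3 = (u_2 − 3)/5 = -7/11
  u_3 = -7/11;  a_4 = 3;  u_4 = (u_3 − 3)/5 = -8/11
Digits: (0, 1, 1, 3, 3).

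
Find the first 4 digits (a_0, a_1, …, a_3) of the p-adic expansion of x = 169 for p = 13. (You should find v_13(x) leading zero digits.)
(a_0, …, a_3) = (0, 0, 1, 0)

v_13(169) = 2, so a_0 = ... = a_1 = 0. Factor out: x = 13^2 · u with u = 1 a unit in ℤ_13. Expand u iteratively via a_{v+i} = u_i mod 13, u_{i+1} = (u_i − a_{v+i})/13:
  u_0 = 1;  a_2 = 1;  u_1 = (u_0 − 1)/13 = 0
  u_1 = 0;  a_3 = 0;  u_2 = (u_1 − 0)/13 = 0
Digits: (0, 0, 1, 0).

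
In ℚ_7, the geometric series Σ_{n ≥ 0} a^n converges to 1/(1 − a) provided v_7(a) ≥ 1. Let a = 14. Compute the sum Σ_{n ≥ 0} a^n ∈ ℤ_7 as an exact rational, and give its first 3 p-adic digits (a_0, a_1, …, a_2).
Σ a^n = 1/(1 − a) = -1/13;  first 3 digits = (1, 2, 4)

v_7(a) = 1 ≥ 1, so the series converges in ℤ_7 to 1/(1 − a) = 1/(1 − 14) = -1/13. Expand this rational in ℤ_7: compute digits iteratively via d_i = x_i mod 7, x_{i+1} = (x_i − d_i)/7. The first 3 digits are (1, 2, 4).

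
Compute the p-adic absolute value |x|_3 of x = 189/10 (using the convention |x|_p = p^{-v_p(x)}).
|189/10|_3 = 1/27

Step 1 — compute v_3(x) by factoring powers of 3 out of the numerator and denominator: v_3(189/10) = 3. Step 2 — apply |x|_p = p^{-v_p(x)} = 3^{-3} = 1/27.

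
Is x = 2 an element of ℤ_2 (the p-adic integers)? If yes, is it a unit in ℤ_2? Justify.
x ∈ ℤ_2 but not a unit; v_2(x) = 1 > 0

ℤ_2 = {x ∈ ℚ_2 : v_2(x) ≥ 0} and ℤ_2^× = {x ∈ ℤ_2 : v_2(x) = 0}. Here v_2(2) = v_2(num) − v_2(den) = 1; compare against these criteria.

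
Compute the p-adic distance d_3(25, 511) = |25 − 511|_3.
d_3(25, 511) = 1/243

Step 1 — x − y = 25 − 511 = -486. Step 2 — v_3(-486) = 5 (factor: -486 = −(3^5 · 2); the sign does not affect v_p). Step 3 — |x − y|_3 = 3^{-5} = 1/243.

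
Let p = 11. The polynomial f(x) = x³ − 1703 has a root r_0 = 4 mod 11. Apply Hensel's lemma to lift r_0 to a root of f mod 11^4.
r_3 = 6736 (mod 14641)

Hensel: r_{i+1} = r_i − f(r_i)/f′(r_i) mod 11^{i+2}, where f′(x) = 3x². Iterate:
  r_0 = 4 (mod 11)
  r_1 = 81 (mod 121)
  r_2 = 81 (mod 1331)
  r_3 = 6736 (mod 14641)
Final: r = 6736 with f(r) ≡ 0 mod 11^4.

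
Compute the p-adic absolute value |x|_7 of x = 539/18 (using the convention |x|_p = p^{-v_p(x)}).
|539/18|_7 = 1/49

Step 1 — compute v_7(x) by factoring powers of 7 out of the numerator and denominator: v_7(539/18) = 2. Step 2 — apply |x|_p = p^{-v_p(x)} = 7^{-2} = 1/49.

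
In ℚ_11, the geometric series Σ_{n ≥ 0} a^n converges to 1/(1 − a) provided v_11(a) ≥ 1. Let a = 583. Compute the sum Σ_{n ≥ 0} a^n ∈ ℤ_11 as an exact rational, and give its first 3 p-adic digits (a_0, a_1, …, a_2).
Σ a^n = 1/(1 − a) = -1/582;  first 3 digits = (1, 9, 8)

v_11(a) = 1 ≥ 1, so the series converges in ℤ_11 to 1/(1 − a) = 1/(1 − 583) = -1/582. Expand this rational in ℤ_11: compute digits iteratively via d_i = x_i mod 11, x_{i+1} = (x_i − d_i)/11. The first 3 digits are (1, 9, 8).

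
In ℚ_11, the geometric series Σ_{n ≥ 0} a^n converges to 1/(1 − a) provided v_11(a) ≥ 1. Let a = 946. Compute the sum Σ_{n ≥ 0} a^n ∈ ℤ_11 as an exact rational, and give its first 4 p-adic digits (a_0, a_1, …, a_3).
Σ a^n = 1/(1 − a) = -1/945;  first 4 digits = (1, 9, 0, 5)

v_11(a) = 1 ≥ 1, so the series converges in ℤ_11 to 1/(1 − a) = 1/(1 − 946) = -1/945. Expand this rational in ℤ_11: compute digits iteratively via d_i = x_i mod 11, x_{i+1} = (x_i − d_i)/11. The first 4 digits are (1, 9, 0, 5).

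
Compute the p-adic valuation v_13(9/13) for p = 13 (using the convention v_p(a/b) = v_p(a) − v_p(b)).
v_13(9/13) = -1

Factor powers of 13 from the numerator and denominator of the reduced fraction: 9 = 13^0 · 9 and 13 = 13^1 · 1. Apply v_p(a/b) = v_p(a) − v_p(b): v_13(9/13) = 0 − 1 = -1.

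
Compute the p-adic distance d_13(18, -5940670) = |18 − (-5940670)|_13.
d_13(18, -5940670) = 1/371293

Step 1 — x − y = 18 − (-5940670) = 5940688. Step 2 — v_13(5940688) = 5 (factor: 5940688 = (13^5 · 16); the sign does not affect v_p). Step 3 — |x − y|_13 = 13^{-5} = 1/371293.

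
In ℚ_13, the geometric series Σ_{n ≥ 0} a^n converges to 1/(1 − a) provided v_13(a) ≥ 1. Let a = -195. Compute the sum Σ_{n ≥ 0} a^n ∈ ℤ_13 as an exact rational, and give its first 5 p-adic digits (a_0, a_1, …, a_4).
Σ a^n = 1/(1 − a) = 1/196;  first 5 digits = (1, 11, 2, 9, 4)

v_13(a) = 1 ≥ 1, so the series converges in ℤ_13 to 1/(1 − a) = 1/(1 − (-195)) = 1/196. Expand this rational in ℤ_13: compute digits iteratively via d_i = x_i mod 13, x_{i+1} = (x_i − d_i)/13. The first 5 digits are (1, 11, 2, 9, 4).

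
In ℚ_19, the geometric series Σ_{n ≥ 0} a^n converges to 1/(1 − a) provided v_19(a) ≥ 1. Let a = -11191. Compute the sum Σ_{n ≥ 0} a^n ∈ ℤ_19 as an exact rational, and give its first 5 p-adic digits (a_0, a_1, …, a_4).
Σ a^n = 1/(1 − a) = 1/11192;  first 5 digits = (1, 0, 7, 17, 10)

v_19(a) = 2 ≥ 1, so the series converges in ℤ_19 to 1/(1 − a) = 1/(1 − (-11191)) = 1/11192. Expand this rational in ℤ_19: compute digits iteratively via d_i = x_i mod 19, x_{i+1} = (x_i − d_i)/19. The first 5 digits are (1, 0, 7, 17, 10).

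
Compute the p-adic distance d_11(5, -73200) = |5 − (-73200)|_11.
d_11(5, -73200) = 1/14641

Step 1 — x − y = 5 − (-73200) = 73205. Step 2 — v_11(73205) = 4 (factor: 73205 = (11^4 · 5); the sign does not affect v_p). Step 3 — |x − y|_11 = 11^{-4} = 1/14641.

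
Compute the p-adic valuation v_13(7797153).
v_13(7797153) = 5

v_13(n) is the largest exponent k such that 13^k divides n. Factor out: 7797153 = 13^5 · 21. (Sign doesn't affect v_p.) So v_13(7797153) = 5.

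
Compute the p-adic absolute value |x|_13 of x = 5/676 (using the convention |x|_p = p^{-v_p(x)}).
|5/676|_13 = 169

Step 1 — compute v_13(x) by factoring powers of 13 out of the numerator and denominator: v_13(5/676) = -2. Step 2 — apply |x|_p = p^{-v_p(x)} = 13^{2} = 169.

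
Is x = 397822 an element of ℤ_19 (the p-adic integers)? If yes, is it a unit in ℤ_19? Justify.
x ∈ ℤ_19 but not a unit; v_19(x) = 3 > 0

ℤ_19 = {x ∈ ℚ_19 : v_19(x) ≥ 0} and ℤ_19^× = {x ∈ ℤ_19 : v_19(x) = 0}. Here v_19(397822) = v_19(num) − v_19(den) = 3; compare against these criteria.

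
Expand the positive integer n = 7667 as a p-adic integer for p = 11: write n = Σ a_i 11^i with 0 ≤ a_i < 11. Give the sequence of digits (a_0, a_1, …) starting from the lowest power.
(a_0, a_1, …) = (0, 4, 8, 5)

Repeated division by 11 gives the digits low-to-high: 7667 = 4·11^1 + 8·11^2 + 5·11^3. Digit sequence: (0, 4, 8, 5).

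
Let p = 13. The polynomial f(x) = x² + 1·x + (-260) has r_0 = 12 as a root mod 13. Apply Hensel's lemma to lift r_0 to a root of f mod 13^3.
r_2 = 1429 (mod 2197)

Hensel: r_{i+1} = r_i − f(r_i)·(f′(r_i))^{-1} mod 13^{i+2}, f′(x) = 2x + 1. Iterate:
  r_0 = 12 (mod 13)
  r_1 = 77 (mod 169)
  r_2 = 1429 (mod 2197)
Final: r = 1429 satisfies f(r) ≡ 0 mod 13^3.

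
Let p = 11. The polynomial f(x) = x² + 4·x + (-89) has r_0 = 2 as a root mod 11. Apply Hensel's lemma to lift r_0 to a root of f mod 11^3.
r_2 = 299 (mod 1331)

Hensel: r_{i+1} = r_i − f(r_i)·(f′(r_i))^{-1} mod 11^{i+2}, f′(x) = 2x + 4. Iterate:
  r_0 = 2 (mod 11)
  r_1 = 57 (mod 121)
  r_2 = 299 (mod 1331)
Final: r = 299 satisfies f(r) ≡ 0 mod 11^3.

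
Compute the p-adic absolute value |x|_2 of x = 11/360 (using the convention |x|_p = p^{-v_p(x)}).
|11/360|_2 = 8

Step 1 — compute v_2(x) by factoring powers of 2 out of the numerator and denominator: v_2(11/360) = -3. Step 2 — apply |x|_p = p^{-v_p(x)} = 2^{3} = 8.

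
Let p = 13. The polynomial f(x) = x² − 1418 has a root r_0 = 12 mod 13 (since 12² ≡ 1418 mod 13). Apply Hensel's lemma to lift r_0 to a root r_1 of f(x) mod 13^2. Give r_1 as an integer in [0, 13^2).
r_1 = 51 (mod 169)

Hensel's recurrence: r_{i+1} = r_i − f(r_i)·(f′(r_i))^{-1} mod 13^{i+2}, with f′(x) = 2x. Iterate:
  r_0 = 12 (mod 13)
  r_1 = 51 (mod 169)
Final: r_1 = 51, and one checks f(r_1) ≡ 0 mod 13^2.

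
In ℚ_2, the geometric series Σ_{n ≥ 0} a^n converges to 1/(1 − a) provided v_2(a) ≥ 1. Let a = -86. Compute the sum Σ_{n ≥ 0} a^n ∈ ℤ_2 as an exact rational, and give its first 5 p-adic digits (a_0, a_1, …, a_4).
Σ a^n = 1/(1 − a) = 1/87;  first 5 digits = (1, 1, 1, 0, 0)

v_2(a) = 1 ≥ 1, so the series converges in ℤ_2 to 1/(1 − a) = 1/(1 − (-86)) = 1/87. Expand this rational in ℤ_2: compute digits iteratively via d_i = x_i mod 2, x_{i+1} = (x_i − d_i)/2. The first 5 digits are (1, 1, 1, 0, 0).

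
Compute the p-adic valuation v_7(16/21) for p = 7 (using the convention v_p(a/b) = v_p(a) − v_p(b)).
v_7(16/21) = -1

Factor powers of 7 from the numerator and denominator of the reduced fraction: 16 = 7^0 · 16 and 21 = 7^1 · 3. Apply v_p(a/b) = v_p(a) − v_p(b): v_7(16/21) = 0 − 1 = -1.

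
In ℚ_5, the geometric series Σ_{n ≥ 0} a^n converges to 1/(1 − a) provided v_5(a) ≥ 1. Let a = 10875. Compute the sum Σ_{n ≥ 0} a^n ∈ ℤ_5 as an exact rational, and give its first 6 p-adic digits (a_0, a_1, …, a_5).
Σ a^n = 1/(1 − a) = -1/10874;  first 6 digits = (1, 0, 0, 2, 2, 3)

v_5(a) = 3 ≥ 1, so the series converges in ℤ_5 to 1/(1 − a) = 1/(1 − 10875) = -1/10874. Expand this rational in ℤ_5: compute digits iteratively via d_i = x_i mod 5, x_{i+1} = (x_i − d_i)/5. The first 6 digits are (1, 0, 0, 2, 2, 3).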